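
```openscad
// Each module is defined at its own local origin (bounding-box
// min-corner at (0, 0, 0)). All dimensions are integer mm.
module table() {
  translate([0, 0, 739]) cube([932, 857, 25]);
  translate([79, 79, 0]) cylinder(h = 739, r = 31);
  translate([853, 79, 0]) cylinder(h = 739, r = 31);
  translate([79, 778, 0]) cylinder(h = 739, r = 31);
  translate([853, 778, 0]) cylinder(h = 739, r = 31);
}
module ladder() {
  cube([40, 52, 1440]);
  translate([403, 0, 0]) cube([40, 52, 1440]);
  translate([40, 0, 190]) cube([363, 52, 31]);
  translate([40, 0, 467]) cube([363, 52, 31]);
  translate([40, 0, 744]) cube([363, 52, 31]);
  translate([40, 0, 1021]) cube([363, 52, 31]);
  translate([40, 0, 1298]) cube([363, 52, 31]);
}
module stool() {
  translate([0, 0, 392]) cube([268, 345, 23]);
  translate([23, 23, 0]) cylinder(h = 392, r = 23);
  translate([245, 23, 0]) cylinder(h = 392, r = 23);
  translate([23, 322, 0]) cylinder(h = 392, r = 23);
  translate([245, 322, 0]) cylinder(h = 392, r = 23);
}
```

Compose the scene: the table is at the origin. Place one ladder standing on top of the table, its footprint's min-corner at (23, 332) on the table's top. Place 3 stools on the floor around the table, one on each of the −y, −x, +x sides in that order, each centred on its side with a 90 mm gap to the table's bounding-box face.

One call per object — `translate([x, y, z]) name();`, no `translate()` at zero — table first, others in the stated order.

table();
translate([23, 332, 764]) ladder();
translate([332, -435, 0]) stool();
translate([-358, 256, 0]) stool();
translate([1022, 256, 0]) stool();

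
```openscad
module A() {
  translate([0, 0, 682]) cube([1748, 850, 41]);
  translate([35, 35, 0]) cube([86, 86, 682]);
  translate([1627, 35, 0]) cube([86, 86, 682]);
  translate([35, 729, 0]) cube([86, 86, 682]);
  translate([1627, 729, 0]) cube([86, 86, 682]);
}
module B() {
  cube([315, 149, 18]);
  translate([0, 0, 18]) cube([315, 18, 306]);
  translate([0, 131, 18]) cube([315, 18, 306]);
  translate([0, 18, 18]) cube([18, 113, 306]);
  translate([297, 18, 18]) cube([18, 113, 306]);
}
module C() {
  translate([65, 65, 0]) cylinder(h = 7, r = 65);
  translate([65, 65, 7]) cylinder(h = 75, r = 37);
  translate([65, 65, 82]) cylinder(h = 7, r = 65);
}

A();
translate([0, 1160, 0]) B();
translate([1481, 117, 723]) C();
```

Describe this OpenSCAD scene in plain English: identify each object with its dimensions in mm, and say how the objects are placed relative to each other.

A is a rectangular dining table. The top is 1748×850×41 mm with its upper surface at z = 723 mm. It stands on four 86×86 mm square legs, each inset 35 mm from the nearest pair of top edges, running from the floor to the underside of the top.

B is an open-topped rectangular box: outside dimensions 315×149×324 mm, with a uniform wall and base thickness of 18 mm. The base is a full 315×149 slab on the floor; four walls sit on top of the base. The front and back walls (the −y and +y sides) span the full width; the two side walls fit between them.

C is a spool: two coaxial disc flanges of radius 65 mm and thickness 7 mm, joined by a core cylinder of radius 37 mm and height 75 mm. The lower flange rests on z = 0 and the three cylinders share a vertical axis.

The open box is on the floor beside the table on its +y side. The spool is on top of the table.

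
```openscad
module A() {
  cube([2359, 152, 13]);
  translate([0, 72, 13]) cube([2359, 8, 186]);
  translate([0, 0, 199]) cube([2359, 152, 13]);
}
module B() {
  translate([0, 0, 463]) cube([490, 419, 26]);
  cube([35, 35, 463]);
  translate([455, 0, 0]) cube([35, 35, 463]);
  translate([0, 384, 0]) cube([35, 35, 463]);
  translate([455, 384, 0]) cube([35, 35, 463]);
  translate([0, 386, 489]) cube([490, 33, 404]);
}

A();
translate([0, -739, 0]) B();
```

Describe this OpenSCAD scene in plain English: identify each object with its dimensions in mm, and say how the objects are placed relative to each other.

A is an I-beam lying along x, 2359 mm long. Overall section height 212 mm. Two flanges 152 mm wide (y) and 13 mm thick, one on the floor and one at the top; a web 8 mm thick runs between them, centred on the flange width.

B is a chair. The seat is a 490×419×26 mm slab with its top at z = 489 mm, on four 35×35 mm corner legs (flush with the seat edges, standing on z = 0). A flat backrest 33 mm thick, 404 mm tall, spans the full seat width and rises from the seat top along its +y edge, rear face flush with the rear of the seat.

The chair is on the floor beside the I-beam on its −y side.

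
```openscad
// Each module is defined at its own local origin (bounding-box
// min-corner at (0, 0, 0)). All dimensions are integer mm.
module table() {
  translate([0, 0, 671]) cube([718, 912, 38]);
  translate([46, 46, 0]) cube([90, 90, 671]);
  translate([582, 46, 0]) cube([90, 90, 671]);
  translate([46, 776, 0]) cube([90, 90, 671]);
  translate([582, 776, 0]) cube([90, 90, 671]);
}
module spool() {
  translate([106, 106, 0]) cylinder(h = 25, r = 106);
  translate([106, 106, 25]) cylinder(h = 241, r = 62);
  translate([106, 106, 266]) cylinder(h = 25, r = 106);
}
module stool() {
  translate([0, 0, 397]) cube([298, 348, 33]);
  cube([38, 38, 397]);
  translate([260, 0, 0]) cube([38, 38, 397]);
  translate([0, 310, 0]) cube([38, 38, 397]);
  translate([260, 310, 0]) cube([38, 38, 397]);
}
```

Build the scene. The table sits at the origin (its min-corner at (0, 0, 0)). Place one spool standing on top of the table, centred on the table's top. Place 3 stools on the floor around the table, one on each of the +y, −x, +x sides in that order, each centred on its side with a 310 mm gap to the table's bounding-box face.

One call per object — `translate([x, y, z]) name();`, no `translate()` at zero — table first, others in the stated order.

table();
translate([253, 350, 709]) spool();
translate([210, 1222, 0]) stool();
translate([-608, 282, 0]) stool();
translate([1028, 282, 0]) stool();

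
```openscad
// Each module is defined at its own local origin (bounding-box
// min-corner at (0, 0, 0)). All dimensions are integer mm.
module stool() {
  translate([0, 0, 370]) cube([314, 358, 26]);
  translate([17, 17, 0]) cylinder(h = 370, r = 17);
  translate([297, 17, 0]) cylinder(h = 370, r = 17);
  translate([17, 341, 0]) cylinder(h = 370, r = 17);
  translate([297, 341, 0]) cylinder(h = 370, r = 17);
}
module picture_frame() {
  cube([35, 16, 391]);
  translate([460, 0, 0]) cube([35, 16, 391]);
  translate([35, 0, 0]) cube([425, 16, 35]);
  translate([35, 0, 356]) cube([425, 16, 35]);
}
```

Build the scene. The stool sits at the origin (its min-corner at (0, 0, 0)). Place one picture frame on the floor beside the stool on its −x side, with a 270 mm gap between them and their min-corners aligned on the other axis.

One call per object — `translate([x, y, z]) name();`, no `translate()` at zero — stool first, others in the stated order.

stool();
translate([-765, 0, 0]) picture_frame();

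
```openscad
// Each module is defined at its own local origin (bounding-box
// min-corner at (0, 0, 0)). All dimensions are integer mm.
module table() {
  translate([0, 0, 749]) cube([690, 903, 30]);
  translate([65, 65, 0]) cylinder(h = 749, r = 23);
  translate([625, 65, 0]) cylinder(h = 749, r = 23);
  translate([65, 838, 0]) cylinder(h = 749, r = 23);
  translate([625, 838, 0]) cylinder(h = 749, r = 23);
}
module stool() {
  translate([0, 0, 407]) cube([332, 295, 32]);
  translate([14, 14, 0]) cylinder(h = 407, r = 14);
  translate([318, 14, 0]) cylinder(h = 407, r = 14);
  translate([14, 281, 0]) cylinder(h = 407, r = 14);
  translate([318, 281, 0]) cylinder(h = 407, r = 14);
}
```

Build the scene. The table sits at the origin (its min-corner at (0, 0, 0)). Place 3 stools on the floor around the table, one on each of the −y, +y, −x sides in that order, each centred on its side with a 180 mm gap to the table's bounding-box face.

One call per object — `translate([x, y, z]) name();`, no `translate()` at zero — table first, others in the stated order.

table();
translate([179, -475, 0]) stool();
translate([179, 1083, 0]) stool();
translate([-512, 304, 0]) stool();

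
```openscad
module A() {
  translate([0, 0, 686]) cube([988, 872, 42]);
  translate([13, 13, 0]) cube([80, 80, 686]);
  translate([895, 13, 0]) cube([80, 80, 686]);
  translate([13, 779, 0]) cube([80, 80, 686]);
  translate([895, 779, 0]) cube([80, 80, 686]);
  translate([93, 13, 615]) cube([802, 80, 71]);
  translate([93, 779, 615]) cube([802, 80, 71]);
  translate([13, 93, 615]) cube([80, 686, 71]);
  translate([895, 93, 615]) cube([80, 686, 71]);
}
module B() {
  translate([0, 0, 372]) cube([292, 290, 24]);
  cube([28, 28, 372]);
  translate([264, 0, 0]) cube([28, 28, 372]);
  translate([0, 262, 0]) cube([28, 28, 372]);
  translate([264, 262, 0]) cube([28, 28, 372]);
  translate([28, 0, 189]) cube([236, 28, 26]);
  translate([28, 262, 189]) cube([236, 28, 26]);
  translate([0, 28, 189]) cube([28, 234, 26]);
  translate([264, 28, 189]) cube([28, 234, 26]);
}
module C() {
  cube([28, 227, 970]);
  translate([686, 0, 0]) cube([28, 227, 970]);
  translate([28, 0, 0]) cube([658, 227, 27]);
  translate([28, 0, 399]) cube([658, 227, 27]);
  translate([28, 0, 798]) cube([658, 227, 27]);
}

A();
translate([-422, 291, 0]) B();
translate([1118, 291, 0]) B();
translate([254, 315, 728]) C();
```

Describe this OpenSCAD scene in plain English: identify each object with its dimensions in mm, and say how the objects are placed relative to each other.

A is a rectangular dining table. The top is 988×872×42 mm with its upper surface at z = 728 mm. It stands on four 80×80 mm square legs, each inset 13 mm from the nearest pair of top edges, running from the floor to the underside of the top. Four apron rails, 80 mm thick and 71 mm tall, run between adjacent legs with their top edges flush with the underside of the top and their outer faces flush with the legs' outer faces.

B is a four-legged stool. The seat is a 292×290×24 mm slab whose top surface is at z = 396 mm; four square legs, each 28×28 mm in cross-section, run from the floor (z = 0) to the underside of the seat, each flush with a corner of the seat. Four stretchers, 28 mm wide and 26 mm tall, connect adjacent legs with their undersides at z = 189 mm, each running between the inner faces of the legs it joins and aligned with the legs' outer faces on the other axis.

C is a bookshelf 714 mm wide overall, 227 mm deep and 970 mm tall. The two sides are 28 mm thick vertical panels. 3 horizontal shelves of 27 mm thickness span between the inner faces of the sides; the lowest shelf sits on the floor and shelves are stacked with a clear vertical gap of 372 mm between each pair.

Two stools sit around the table at the −x, +x sides. The bookshelf is on top of the table.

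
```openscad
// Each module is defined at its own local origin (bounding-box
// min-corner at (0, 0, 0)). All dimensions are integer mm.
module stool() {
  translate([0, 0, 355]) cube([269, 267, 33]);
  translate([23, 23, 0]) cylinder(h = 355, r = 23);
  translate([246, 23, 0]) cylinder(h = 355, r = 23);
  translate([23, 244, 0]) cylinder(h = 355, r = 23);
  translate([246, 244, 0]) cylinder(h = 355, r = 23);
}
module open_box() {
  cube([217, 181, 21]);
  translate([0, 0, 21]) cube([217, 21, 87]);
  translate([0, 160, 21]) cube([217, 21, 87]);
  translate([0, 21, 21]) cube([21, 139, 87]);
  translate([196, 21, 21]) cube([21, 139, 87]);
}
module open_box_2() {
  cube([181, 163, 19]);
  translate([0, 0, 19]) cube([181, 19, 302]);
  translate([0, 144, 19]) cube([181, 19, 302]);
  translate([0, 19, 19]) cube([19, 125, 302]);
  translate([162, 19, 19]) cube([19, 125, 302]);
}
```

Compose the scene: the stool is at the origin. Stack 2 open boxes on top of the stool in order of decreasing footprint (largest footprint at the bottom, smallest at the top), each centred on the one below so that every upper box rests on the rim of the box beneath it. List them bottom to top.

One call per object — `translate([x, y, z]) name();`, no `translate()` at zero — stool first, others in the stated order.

stool();
translate([26, 43, 388]) open_box();
translate([44, 52, 496]) open_box_2();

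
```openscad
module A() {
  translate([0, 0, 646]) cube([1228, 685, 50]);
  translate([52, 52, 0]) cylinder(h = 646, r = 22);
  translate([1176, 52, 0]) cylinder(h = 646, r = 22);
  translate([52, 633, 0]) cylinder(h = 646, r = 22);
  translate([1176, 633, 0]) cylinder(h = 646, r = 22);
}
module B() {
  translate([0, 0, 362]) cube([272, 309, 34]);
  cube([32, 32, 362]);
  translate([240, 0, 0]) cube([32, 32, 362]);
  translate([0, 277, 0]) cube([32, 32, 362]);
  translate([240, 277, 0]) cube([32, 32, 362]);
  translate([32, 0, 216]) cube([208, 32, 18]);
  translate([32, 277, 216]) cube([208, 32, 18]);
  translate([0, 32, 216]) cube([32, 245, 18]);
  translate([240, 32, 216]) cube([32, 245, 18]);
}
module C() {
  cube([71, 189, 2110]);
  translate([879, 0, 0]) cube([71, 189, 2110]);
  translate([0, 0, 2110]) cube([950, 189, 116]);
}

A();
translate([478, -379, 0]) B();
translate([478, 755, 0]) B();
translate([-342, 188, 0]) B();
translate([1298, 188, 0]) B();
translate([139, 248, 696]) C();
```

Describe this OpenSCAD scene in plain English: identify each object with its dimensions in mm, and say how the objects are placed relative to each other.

A is a table with a 1228×685 mm rectangular top, 50 mm thick, top surface at z = 696 mm, supported by four round legs of 44 mm diameter, each leg's bounding box inset 30 mm from the nearest pair of top edges, running from the floor.

B is a simple wooden stool: a rectangular seat 272 mm (x) by 309 mm (y), 34 mm thick, top face at z = 396 mm, on four square legs, each 32×32 mm in cross-section. The legs rest on z = 0, each flush with a corner of the seat. Four stretchers, 32 mm wide and 18 mm tall, connect adjacent legs with their undersides at z = 216 mm, each running between the inner faces of the legs it joins and aligned with the legs' outer faces on the other axis.

C is a door frame. The clear opening is 808 mm wide and 2110 mm high. Two 71 mm wide jambs, 189 mm deep, stand either side of the opening from the floor to the top of the opening. A 116 mm thick head sits across the top of both jambs, spanning the full outside width of the frame.

Four stools sit around the table at the −y, +y, −x, +x sides. The door frame is on top of the table, centred.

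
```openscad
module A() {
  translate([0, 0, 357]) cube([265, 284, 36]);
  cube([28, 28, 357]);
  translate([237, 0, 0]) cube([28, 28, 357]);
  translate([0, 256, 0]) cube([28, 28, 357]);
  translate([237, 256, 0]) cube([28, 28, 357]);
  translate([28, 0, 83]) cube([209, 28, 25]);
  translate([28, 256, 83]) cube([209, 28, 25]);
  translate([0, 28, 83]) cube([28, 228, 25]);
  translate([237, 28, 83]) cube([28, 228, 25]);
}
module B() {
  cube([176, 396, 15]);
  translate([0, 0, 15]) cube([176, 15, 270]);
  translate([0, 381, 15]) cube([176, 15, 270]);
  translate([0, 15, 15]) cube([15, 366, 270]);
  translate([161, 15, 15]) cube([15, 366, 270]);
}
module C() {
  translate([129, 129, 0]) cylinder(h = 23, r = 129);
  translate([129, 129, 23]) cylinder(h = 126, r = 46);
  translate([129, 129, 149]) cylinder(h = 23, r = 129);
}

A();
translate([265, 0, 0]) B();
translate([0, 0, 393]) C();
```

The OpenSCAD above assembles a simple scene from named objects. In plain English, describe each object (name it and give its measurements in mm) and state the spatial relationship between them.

A is a four-legged stool. The seat is 265×284 mm, 36 mm thick, top at z = 393 mm. It stands on four square legs, each 28×28 mm in cross-section, from z = 0 to the seat underside, each flush with a corner of the seat. Four stretchers, 28 mm wide and 25 mm tall, connect adjacent legs with their undersides at z = 83 mm, each running between the inner faces of the legs it joins and aligned with the legs' outer faces on the other axis.

B is an open-topped rectangular box: outside dimensions 176×396×285 mm, with a uniform wall and base thickness of 15 mm. The base is a full 176×396 slab on the floor; four walls sit on top of the base. The front and back walls (the −y and +y sides) span the full width; the two side walls fit between them.

C is a spool: two coaxial disc flanges of radius 129 mm and thickness 23 mm, joined by a core cylinder of radius 46 mm and height 126 mm. The lower flange rests on z = 0 and the three cylinders share a vertical axis.

The open box is against the stool's +x side, with their −y faces flush. The spool is on top of the stool.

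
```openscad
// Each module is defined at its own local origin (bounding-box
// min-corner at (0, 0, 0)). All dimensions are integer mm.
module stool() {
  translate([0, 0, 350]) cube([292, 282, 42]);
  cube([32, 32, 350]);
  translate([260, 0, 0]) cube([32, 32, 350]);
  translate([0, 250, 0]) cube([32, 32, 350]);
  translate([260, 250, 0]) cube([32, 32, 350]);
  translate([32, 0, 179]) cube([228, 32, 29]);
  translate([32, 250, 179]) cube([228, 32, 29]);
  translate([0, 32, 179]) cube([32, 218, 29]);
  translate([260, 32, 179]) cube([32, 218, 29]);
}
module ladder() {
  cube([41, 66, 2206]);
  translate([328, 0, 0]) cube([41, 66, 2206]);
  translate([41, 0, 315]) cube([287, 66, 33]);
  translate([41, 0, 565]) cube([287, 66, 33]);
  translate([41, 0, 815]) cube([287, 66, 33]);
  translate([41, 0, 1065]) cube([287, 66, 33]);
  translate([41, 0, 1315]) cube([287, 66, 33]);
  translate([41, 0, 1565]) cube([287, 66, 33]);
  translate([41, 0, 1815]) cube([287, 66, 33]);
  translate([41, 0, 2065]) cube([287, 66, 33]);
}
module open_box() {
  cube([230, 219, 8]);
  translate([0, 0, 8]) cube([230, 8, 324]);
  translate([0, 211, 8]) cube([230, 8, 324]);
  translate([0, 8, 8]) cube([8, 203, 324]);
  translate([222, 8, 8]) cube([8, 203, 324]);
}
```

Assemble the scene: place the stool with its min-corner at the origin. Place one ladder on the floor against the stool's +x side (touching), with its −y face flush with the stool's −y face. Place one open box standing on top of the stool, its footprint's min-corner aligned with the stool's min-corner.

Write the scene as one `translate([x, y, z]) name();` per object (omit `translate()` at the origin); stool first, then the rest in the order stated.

stool();
translate([292, 0, 0]) ladder();
translate([0, 0, 392]) open_box();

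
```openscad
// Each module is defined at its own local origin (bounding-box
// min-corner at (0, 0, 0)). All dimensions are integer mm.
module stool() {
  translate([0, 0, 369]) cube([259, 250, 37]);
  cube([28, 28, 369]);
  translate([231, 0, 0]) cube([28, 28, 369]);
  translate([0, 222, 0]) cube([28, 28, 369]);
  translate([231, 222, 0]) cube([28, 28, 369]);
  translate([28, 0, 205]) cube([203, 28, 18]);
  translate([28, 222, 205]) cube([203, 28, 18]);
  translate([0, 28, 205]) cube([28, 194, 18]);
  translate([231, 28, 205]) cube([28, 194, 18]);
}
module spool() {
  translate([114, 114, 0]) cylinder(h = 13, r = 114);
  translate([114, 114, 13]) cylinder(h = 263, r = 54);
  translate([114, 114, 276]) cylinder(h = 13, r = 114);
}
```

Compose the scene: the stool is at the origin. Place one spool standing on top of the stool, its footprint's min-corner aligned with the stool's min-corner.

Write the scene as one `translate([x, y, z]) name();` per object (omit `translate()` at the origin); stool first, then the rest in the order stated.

stool();
translate([0, 0, 406]) spool();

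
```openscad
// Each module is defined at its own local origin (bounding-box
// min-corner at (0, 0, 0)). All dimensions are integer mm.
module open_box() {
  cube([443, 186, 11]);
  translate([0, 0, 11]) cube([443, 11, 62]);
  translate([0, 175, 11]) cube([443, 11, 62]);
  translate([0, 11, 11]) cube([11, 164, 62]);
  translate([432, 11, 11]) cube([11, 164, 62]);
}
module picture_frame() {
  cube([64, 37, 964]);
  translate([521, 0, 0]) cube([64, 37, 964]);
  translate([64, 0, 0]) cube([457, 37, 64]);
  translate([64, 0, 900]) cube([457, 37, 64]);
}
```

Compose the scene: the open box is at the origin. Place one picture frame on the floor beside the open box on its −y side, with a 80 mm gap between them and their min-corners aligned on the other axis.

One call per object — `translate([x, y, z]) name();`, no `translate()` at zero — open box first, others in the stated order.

open_box();
translate([0, -117, 0]) picture_frame();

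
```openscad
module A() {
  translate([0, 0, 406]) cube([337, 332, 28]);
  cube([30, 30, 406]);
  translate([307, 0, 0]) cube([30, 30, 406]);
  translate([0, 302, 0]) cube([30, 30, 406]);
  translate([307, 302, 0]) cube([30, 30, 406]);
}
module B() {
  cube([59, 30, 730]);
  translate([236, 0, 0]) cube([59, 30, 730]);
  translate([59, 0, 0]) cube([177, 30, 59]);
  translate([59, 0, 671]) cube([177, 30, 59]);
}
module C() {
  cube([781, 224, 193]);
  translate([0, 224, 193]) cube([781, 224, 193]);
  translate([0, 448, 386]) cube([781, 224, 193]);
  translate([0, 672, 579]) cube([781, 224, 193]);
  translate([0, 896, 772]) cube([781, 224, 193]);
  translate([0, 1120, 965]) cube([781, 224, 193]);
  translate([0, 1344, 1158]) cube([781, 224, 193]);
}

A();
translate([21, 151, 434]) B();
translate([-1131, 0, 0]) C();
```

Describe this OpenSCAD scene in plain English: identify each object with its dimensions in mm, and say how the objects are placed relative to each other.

A is a four-legged stool. The seat is a 337×332×28 mm slab whose top surface is at z = 434 mm; four square legs, each 30×30 mm in cross-section, run from the floor (z = 0) to the underside of the seat, each flush with a corner of the seat.

B is a picture frame with a 177×612 mm rectangular opening (x by z) and a uniform 59 mm border on every side. Frame depth is 30 mm along y. It is built from two vertical stiles running the full outside height and two horizontal rails spanning the gap between the stiles.

C is a straight staircase of 7 solid steps. Each step is 781 mm wide (x), 224 mm deep (y, the going) and 193 mm tall (the rise). The first step rests on the floor; each subsequent step sits one going further in +y and one rise higher in +z, directly behind and above the previous step with no overlap.

The picture frame is on top of the stool, centred. The staircase is on the floor beside the stool on its −x side.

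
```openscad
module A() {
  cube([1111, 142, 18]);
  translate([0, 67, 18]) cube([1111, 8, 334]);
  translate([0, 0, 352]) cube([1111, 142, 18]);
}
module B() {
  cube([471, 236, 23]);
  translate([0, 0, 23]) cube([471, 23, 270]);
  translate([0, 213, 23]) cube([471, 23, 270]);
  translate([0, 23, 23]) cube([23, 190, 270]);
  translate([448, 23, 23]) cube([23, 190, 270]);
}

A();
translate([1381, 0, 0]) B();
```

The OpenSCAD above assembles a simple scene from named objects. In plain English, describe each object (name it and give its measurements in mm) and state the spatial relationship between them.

A is an I-beam lying along x, 1111 mm long. Overall section height 370 mm. Two flanges 142 mm wide (y) and 18 mm thick, one on the floor and one at the top; a web 8 mm thick runs between them, centred on the flange width.

B is an open storage box with external size 471×236×293 mm and wall thickness 23 mm (the base is also 23 mm thick). The base covers the whole footprint; the four walls stand on the base, with the y-facing walls full-width and the x-facing walls fitting between their inner faces.

The open box is on the floor beside the I-beam on its +x side.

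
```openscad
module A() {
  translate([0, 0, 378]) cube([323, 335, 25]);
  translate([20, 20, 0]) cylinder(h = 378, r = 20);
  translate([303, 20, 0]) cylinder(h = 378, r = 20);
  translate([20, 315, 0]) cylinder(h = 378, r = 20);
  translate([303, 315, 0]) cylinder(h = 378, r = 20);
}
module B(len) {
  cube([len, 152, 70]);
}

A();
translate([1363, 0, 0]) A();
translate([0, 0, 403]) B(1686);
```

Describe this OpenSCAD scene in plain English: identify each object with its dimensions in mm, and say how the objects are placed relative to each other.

A is a four-legged stool. The seat is a 323×335×25 mm slab whose top surface is at z = 403 mm; four round legs, each 40 mm in diameter, run from the floor (z = 0) to the underside of the seat, each leg's axis is inset half a diameter from the nearest pair of seat edges (so the leg's bounding box is flush with the corner).

B is a rectangular beam 1686 mm long (x), 152 mm deep (y), 70 mm thick (z).

The beam spans the tops of two stools placed 1040 mm apart, resting at z = 403 mm.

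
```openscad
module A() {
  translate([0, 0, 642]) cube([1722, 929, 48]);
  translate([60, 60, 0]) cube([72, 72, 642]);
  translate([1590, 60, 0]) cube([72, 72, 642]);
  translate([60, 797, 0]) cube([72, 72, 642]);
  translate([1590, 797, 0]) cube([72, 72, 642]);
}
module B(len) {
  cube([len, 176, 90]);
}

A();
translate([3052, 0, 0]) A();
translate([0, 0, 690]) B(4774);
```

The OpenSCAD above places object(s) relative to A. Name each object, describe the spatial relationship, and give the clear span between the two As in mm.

A is a table. B is a beam. A beam spans the tops of two tables. The clear span between the two tables is 1330 mm.

Second table starts at x = 3052; first ends at x = 1722; clear span = 3052 − 1722 = 1330 mm.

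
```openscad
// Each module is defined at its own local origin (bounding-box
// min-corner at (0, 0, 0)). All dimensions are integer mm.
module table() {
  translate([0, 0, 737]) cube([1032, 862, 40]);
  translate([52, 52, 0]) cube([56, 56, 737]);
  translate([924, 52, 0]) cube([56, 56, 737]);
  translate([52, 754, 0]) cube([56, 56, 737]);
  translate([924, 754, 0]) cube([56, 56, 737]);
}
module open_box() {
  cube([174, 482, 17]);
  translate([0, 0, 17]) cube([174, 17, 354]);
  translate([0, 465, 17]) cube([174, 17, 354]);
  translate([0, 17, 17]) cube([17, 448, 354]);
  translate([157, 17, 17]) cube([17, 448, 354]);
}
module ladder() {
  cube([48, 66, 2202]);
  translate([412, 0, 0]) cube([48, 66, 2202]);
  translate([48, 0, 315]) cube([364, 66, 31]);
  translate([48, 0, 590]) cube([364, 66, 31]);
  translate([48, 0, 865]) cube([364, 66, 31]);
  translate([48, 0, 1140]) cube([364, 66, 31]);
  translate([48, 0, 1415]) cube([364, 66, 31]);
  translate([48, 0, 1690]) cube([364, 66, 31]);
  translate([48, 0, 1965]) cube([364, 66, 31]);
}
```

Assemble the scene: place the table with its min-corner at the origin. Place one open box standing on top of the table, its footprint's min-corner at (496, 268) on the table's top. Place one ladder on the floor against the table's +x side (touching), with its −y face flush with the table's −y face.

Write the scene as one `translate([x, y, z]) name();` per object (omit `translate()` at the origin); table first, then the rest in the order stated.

table();
translate([496, 268, 777]) open_box();
translate([1032, 0, 0]) ladder();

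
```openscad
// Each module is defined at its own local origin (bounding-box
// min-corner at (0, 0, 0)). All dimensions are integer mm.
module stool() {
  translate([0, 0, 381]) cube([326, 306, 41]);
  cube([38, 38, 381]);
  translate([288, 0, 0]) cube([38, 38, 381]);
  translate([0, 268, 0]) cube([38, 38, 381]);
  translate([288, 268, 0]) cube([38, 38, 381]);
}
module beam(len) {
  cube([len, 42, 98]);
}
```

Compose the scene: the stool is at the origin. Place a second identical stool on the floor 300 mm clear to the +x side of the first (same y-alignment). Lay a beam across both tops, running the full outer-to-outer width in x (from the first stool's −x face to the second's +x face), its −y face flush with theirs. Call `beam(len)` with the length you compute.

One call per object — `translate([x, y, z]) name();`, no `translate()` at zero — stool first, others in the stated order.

stool();
translate([626, 0, 0]) stool();
translate([0, 0, 422]) beam(952);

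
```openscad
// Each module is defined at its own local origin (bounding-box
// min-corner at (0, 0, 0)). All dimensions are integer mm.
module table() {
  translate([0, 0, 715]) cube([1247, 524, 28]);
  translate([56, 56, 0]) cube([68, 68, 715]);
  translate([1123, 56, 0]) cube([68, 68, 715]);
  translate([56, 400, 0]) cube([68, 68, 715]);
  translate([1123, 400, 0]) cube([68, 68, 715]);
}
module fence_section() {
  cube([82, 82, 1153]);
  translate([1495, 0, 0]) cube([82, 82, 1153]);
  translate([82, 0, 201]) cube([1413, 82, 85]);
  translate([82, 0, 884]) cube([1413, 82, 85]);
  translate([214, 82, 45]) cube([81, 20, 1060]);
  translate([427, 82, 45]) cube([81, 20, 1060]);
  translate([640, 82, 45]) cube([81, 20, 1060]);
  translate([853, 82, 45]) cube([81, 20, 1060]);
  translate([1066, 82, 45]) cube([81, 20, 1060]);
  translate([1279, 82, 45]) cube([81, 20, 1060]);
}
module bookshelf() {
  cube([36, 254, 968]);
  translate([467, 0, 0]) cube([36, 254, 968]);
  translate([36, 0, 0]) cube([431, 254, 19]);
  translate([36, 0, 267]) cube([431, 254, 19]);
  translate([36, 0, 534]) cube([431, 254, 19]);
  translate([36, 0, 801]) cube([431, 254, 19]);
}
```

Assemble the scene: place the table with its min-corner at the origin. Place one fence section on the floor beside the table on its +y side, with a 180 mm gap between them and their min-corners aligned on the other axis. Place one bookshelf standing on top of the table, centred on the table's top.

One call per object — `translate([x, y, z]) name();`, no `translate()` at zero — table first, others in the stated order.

table();
translate([0, 704, 0]) fence_section();
translate([372, 135, 743]) bookshelf();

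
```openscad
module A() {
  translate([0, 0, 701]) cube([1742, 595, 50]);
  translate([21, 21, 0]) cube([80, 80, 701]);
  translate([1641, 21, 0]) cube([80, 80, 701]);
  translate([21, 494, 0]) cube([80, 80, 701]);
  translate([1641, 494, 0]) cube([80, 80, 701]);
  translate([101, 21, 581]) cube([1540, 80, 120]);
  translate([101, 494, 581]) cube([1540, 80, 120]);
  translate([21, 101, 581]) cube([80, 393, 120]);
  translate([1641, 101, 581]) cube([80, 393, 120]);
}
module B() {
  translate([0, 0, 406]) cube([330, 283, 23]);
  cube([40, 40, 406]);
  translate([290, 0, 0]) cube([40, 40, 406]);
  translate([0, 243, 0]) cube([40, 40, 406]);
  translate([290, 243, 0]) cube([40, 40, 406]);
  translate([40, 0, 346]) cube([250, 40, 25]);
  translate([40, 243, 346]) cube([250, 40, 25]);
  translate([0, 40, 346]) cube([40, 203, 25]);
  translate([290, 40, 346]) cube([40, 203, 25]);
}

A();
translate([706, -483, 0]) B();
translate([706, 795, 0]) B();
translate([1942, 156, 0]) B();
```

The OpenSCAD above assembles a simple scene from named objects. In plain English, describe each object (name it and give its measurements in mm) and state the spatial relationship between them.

A is a table with a 1742×595 mm rectangular top, 50 mm thick, top surface at z = 751 mm, supported by four 80×80 mm square legs, each inset 21 mm from the nearest pair of top edges, running from the floor. Four apron rails, 80 mm thick and 120 mm tall, run between adjacent legs with their top edges flush with the underside of the top and their outer faces flush with the legs' outer faces.

B is a four-legged stool. The seat is a 330×283×23 mm slab whose top surface is at z = 429 mm; four square legs, each 40×40 mm in cross-section, run from the floor (z = 0) to the underside of the seat, each flush with a corner of the seat. Four stretchers, 40 mm wide and 25 mm tall, connect adjacent legs with their undersides at z = 346 mm, each running between the inner faces of the legs it joins and aligned with the legs' outer faces on the other axis.

Three stools sit around the table at the −y, +y, +x sides.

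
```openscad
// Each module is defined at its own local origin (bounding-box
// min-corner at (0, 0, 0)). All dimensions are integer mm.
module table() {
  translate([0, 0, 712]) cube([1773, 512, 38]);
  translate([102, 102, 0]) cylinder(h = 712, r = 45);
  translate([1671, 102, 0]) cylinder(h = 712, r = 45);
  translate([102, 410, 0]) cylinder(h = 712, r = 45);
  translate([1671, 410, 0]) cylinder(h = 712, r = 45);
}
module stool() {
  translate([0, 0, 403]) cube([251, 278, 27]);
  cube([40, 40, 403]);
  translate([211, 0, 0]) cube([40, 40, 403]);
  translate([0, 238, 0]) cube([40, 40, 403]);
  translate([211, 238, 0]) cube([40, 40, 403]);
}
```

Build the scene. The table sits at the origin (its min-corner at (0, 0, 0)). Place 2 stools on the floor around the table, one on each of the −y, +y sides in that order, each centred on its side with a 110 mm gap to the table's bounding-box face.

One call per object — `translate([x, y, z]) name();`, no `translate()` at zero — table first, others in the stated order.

table();
translate([761, -388, 0]) stool();
translate([761, 622, 0]) stool();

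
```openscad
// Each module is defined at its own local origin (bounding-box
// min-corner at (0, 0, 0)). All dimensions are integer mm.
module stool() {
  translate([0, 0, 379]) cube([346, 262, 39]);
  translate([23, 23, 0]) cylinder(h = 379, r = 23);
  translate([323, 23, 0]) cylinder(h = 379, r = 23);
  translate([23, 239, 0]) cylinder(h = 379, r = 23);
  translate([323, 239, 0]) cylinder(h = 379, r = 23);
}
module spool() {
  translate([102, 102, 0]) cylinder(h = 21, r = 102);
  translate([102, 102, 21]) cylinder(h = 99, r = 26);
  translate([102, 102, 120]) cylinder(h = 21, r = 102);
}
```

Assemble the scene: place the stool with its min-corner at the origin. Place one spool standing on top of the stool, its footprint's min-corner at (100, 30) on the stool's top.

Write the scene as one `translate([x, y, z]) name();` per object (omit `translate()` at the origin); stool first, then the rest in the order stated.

stool();
translate([100, 30, 418]) spool();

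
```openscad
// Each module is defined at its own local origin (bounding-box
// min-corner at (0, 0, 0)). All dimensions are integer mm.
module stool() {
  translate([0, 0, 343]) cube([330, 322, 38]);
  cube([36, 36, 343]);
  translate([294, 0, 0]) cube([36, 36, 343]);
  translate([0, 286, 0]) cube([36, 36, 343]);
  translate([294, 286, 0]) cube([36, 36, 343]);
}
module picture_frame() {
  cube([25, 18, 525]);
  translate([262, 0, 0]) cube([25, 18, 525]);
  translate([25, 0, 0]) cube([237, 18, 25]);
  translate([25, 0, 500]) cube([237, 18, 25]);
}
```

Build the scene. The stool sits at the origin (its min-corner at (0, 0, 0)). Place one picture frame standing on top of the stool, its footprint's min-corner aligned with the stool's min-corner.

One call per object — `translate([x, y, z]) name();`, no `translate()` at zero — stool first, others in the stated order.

stool();
translate([0, 0, 381]) picture_frame();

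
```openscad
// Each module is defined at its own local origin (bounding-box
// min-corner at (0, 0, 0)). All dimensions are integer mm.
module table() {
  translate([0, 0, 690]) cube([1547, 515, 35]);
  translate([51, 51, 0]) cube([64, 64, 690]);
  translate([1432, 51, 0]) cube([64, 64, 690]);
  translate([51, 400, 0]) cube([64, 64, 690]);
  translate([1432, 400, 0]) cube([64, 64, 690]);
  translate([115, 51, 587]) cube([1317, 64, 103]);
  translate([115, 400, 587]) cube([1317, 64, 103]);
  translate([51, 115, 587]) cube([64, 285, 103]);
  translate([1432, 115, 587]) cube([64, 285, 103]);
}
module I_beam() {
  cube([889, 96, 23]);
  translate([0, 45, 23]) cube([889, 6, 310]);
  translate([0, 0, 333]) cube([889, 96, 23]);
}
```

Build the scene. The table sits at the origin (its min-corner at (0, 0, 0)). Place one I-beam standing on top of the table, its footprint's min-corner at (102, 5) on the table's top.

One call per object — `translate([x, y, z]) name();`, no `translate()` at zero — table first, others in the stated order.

table();
translate([102, 5, 725]) I_beam();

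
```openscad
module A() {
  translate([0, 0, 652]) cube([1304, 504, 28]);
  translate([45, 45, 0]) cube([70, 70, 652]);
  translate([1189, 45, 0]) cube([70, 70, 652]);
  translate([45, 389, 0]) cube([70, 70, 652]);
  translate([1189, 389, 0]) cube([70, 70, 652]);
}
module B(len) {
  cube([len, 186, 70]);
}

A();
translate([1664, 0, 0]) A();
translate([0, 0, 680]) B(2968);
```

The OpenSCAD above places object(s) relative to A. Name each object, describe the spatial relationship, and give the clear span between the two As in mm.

A is a table. B is a beam. A beam spans the tops of two tables. The clear span between the two tables is 360 mm.

Second table starts at x = 1664; first ends at x = 1304; clear span = 1664 − 1304 = 360 mm.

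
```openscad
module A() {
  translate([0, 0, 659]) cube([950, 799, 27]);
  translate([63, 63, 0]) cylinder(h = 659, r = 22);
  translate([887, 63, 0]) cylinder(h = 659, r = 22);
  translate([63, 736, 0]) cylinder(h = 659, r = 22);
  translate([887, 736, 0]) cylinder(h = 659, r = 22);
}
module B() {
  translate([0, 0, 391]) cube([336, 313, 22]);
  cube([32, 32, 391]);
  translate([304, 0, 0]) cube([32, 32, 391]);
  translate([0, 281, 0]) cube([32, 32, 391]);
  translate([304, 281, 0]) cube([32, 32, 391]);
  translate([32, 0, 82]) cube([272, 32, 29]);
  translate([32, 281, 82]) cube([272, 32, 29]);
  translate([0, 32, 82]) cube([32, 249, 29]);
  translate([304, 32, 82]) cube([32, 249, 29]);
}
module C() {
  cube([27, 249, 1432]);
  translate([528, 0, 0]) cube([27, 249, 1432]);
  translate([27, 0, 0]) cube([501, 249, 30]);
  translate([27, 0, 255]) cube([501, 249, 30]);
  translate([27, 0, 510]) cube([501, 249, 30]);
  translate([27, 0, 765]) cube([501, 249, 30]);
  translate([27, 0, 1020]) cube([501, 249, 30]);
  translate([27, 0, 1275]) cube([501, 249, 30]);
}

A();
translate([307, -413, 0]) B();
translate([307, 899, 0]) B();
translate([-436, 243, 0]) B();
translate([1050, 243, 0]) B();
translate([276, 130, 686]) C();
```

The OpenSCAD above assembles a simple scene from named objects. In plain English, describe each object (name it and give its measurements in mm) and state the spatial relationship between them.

A is a table: top 950 mm (x) × 799 mm (y), 27 mm thick, upper face at z = 686 mm, on four round legs of 44 mm diameter, each leg's bounding box inset 41 mm from the nearest pair of top edges, running from z = 0 to the bottom of the top.

B is a four-legged stool. The seat is 336×313 mm, 22 mm thick, top at z = 413 mm. It stands on four square legs, each 32×32 mm in cross-section, from z = 0 to the seat underside, each flush with a corner of the seat. Four stretchers, 32 mm wide and 29 mm tall, connect adjacent legs with their undersides at z = 82 mm, each running between the inner faces of the legs it joins and aligned with the legs' outer faces on the other axis.

C is a bookshelf 555 mm wide overall, 249 mm deep and 1432 mm tall. The two sides are 27 mm thick vertical panels. 6 horizontal shelves of 30 mm thickness span between the inner faces of the sides; the lowest shelf sits on the floor and shelves are stacked with a clear vertical gap of 225 mm between each pair.

Four stools sit around the table at the −y, +y, −x, +x sides. The bookshelf is on top of the table.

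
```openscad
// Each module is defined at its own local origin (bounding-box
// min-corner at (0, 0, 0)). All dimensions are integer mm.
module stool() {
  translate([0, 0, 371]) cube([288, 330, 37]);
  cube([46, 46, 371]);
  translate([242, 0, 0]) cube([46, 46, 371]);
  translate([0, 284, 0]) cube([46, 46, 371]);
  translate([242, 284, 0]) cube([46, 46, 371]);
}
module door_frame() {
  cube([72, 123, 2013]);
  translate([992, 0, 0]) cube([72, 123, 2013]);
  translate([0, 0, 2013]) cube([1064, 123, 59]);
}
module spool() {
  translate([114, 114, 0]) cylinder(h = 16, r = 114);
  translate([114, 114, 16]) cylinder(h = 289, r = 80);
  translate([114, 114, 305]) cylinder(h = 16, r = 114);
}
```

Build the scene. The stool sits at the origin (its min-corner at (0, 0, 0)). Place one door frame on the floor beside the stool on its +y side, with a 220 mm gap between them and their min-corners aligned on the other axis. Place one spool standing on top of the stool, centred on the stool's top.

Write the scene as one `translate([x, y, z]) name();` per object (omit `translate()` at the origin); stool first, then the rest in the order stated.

stool();
translate([0, 550, 0]) door_frame();
translate([30, 51, 408]) spool();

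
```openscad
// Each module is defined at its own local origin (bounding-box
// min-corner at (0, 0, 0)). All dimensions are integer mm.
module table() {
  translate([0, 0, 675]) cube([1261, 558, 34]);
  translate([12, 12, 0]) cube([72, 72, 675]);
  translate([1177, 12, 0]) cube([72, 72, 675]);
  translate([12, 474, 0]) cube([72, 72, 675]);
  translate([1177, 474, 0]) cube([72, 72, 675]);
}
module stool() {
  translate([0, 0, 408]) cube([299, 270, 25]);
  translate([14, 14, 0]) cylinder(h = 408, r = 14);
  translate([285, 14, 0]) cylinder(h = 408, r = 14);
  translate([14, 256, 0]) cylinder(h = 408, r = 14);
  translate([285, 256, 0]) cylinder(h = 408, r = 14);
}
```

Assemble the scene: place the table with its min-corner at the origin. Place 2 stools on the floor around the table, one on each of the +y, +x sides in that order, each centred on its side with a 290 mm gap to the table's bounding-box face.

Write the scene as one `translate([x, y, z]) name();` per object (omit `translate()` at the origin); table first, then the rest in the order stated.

table();
translate([481, 848, 0]) stool();
translate([1551, 144, 0]) stool();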